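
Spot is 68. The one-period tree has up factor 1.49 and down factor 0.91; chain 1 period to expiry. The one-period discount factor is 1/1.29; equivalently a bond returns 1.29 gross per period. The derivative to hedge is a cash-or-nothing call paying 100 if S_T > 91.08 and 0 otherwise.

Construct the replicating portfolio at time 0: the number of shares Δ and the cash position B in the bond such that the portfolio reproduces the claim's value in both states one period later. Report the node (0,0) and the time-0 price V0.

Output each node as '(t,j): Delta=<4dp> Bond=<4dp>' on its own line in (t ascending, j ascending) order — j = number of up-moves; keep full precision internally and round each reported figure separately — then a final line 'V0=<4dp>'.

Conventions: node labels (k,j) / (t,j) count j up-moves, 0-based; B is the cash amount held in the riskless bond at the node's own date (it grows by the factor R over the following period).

No-arbitrage ⇒ martingale measure with p* = (R−d)/(u−d) = 0.6552.
Payoffs at expiry: V(1,0)=0.0000, V(1,1)=100.0000
(0,0): S=68.0000. Δ = (V_up−V_dn)/(S_up−S_dn) = (100.0000−0.0000)/(101.3200−61.8800) = 2.5355. V = [p*·100.0000 + (1−p*)·0.0000]/1.29 = 50.7886. B = V − Δ·S = -121.6252.
Check: Δ(0,0)·S0 + B(0,0) = 50.7886 = V0.

(0,0): Delta=2.5355 Bond=-121.6252
V0=50.7886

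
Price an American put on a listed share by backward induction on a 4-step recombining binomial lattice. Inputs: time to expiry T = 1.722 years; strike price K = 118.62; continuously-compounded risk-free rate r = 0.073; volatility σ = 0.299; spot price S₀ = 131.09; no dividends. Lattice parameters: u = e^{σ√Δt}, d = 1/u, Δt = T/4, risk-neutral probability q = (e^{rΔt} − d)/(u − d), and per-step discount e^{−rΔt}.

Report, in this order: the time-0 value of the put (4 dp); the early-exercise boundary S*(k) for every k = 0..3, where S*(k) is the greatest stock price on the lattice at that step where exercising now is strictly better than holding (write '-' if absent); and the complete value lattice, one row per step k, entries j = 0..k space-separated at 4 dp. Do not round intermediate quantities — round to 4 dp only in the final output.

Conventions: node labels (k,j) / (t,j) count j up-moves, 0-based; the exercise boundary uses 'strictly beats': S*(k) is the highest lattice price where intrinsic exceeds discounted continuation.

Δt=0.43050, u=1.21675, d=0.82186, q=0.53196, disc=e^(-rΔt)=0.96906
k=4 terminal: V=max(K-S,0) → 58.8109 30.0741 0.0000 0.0000 0.0000
k=3: j=0 S=72.7726 intr=45.8474 cont=42.1775 V=45.8474[EX]; j=1 S=107.7380 intr=10.8820 cont=13.6404 V=13.6404[hold]; j=2 S=159.5034 intr=0.0000 cont=0.0000 V=0.0000[hold]; j=3 S=236.1408 intr=0.0000 cont=0.0000 V=0.0000[hold]  S*(3)=72.7726
k=2: j=0 S=88.5459 intr=30.0741 cont=27.8262 V=30.0741[EX]; j=1 S=131.0900 intr=0.0000 cont=6.1868 V=6.1868[hold]; j=2 S=194.0754 intr=0.0000 cont=0.0000 V=0.0000[hold]  S*(2)=88.5459
k=1: j=0 S=107.7380 intr=10.8820 cont=16.8297 V=16.8297[hold]; j=1 S=159.5034 intr=0.0000 cont=2.8061 V=2.8061[hold]  S*(1)=-
k=0: j=0 S=131.0900 intr=0.0000 cont=9.0798 V=9.0798[hold]  S*(0)=-

price = 9.0798
boundary = - - 88.5459 72.7726
tree:
9.0798
16.8297 2.8061
30.0741 6.1868 0.0000
45.8474 13.6404 0.0000 0.0000
58.8109 30.0741 0.0000 0.0000 0.0000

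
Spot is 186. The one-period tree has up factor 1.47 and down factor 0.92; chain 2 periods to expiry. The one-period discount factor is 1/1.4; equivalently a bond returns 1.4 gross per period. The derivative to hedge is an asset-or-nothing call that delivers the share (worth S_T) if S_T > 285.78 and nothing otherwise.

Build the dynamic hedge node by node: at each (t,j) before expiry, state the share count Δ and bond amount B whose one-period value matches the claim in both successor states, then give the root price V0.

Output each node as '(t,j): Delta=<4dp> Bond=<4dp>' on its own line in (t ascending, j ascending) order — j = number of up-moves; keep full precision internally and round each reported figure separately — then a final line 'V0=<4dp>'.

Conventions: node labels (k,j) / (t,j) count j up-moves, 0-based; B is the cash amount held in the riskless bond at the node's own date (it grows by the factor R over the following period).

(0,0): Delta=2.4492 Bond=-299.3610
(1,0): Delta=0.0000 Bond=0.0000
(1,1): Delta=2.6727 Bond=-480.2249
V0=156.1884

No-arbitrage ⇒ martingale measure with p* = (R−d)/(u−d) = 0.8727.
At maturity the claim pays: V(2,0)=0.0000, V(2,1)=0.0000, V(2,2)=401.9274
Node (1,0) S=171.1200: V=(p*·0.0000+(1−p*)·0.0000)/1.4=0.0000; Δ=(0.0000−0.0000)/(251.5464−157.4304)=0.0000; B=V−Δ·S=0.0000
Node (1,1) S=273.4200: V=(p*·401.9274+(1−p*)·0.0000)/1.4=250.5521; Δ=(401.9274−0.0000)/(401.9274−251.5464)=2.6727; B=V−Δ·S=-480.2249
Node (0,0) S=186.0000: V=(p*·250.5521+(1−p*)·0.0000)/1.4=156.1884; Δ=(250.5521−0.0000)/(273.4200−171.1200)=2.4492; B=V−Δ·S=-299.3610
Verification: the root portfolio costs Δ(0,0)·S0 + B(0,0) = 156.1884, matching V0.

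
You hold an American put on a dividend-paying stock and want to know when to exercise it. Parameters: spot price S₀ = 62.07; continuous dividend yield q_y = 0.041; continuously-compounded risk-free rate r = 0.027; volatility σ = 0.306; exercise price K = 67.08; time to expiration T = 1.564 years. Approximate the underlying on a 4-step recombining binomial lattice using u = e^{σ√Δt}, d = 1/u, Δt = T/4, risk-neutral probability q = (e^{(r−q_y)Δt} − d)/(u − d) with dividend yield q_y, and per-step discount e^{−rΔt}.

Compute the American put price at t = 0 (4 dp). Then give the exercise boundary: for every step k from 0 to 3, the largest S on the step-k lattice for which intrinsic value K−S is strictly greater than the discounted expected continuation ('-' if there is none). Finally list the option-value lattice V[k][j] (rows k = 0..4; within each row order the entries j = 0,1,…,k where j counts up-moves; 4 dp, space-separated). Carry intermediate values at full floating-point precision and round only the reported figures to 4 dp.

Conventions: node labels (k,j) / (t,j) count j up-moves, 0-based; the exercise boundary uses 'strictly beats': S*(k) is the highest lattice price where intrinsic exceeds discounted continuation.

params: Δt=0.39100 u=1.21087 d=0.82585 q=0.43813 e^(-rΔt)=0.98950
t_4 payoffs: 38.2073 24.7465 5.0100 0.0000 0.0000
t_3: node(3,0) S=34.9612 payoff=32.1188 vs cont=31.9704 → 32.1188 [stop]  node(3,1) S=51.2605 payoff=15.8195 vs cont=15.9302 → 15.9302 [wait]  node(3,2) S=75.1589 payoff=0.0000 vs cont=2.7854 → 2.7854 [wait]  node(3,3) S=110.1990 payoff=0.0000 vs cont=0.0000 → 0.0000 [wait]  ⇒ S*(3)=34.9612
t_2: node(2,0) S=42.3335 payoff=24.7465 vs cont=24.7633 → 24.7633 [wait]  node(2,1) S=62.0700 payoff=5.0100 vs cont=10.0643 → 10.0643 [wait]  node(2,2) S=91.0079 payoff=0.0000 vs cont=1.5486 → 1.5486 [wait]  ⇒ S*(2)=-
t_1: node(1,0) S=51.2605 payoff=15.8195 vs cont=18.1308 → 18.1308 [wait]  node(1,1) S=75.1589 payoff=0.0000 vs cont=6.2668 → 6.2668 [wait]  ⇒ S*(1)=-
t_0: node(0,0) S=62.0700 payoff=5.0100 vs cont=12.7970 → 12.7970 [wait]  ⇒ S*(0)=-

price = 12.7970
boundary = - - - 34.9612
tree:
12.7970
18.1308 6.2668
24.7633 10.0643 1.5486
32.1188 15.9302 2.7854 0.0000
38.2073 24.7465 5.0100 0.0000 0.0000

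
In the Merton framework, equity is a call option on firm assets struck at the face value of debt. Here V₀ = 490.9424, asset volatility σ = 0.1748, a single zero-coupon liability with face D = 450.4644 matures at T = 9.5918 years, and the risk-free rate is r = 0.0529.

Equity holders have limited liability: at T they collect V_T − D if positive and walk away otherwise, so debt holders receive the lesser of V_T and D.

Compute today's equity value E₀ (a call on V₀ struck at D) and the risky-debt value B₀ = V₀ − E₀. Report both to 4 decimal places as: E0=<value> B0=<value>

E0=233.0719 B0=257.8705

Equity is a call on the firm's assets struck at D = 450.4644:
d₁ = [ln(V₀/D) + (r + σ²/2)T] / (σ√T)
   = [ln(490.9424/450.4644) + (0.0529 + 0.5·0.1748²)·9.5918] / (0.1748·√9.5918)
   = [0.086048 + 0.653945] / 0.541367 = 1.366898
d₂ = d₁ − σ√T = 1.366898 − 0.541367 = 0.825531
N(d₁) = 0.914171,  N(d₂) = 0.795465,  e^(−rT) = 0.602055
E₀ = V₀·N(d₁) − D·e^(−rT)·N(d₂)
   = 490.9424·0.914171 − 450.4644·0.602055·0.795465 = 233.071860
B₀ = V₀ − E₀ = 490.9424 − 233.071860 = 257.870540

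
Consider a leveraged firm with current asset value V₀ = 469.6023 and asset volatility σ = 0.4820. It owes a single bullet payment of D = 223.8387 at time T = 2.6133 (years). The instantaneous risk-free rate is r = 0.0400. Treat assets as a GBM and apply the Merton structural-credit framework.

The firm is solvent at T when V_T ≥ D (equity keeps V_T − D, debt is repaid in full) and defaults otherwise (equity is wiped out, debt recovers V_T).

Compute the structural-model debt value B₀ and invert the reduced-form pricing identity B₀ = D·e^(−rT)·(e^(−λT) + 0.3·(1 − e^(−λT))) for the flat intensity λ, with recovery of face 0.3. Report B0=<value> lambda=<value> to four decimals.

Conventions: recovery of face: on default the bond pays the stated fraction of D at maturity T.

B0=185.4947 lambda=0.0464

Equity is a call on the firm's assets struck at D = 223.8387:
d₁ = [ln(V₀/D) + (r + σ²/2)T] / (σ√T)
   = [ln(469.6023/223.8387) + (0.0400 + 0.5·0.4820²)·2.6133] / (0.4820·√2.6133)
   = [0.740960 + 0.408098] / 0.779187 = 1.474689
d₂ = d₁ − σ√T = 1.474689 − 0.779187 = 0.695502
N(d₁) = 0.929852,  N(d₂) = 0.756630,  e^(−rT) = 0.900746
E₀ = V₀·N(d₁) − D·e^(−rT)·N(d₂)
   = 469.6023·0.929852 − 223.8387·0.900746·0.756630 = 284.107562
B₀ = V₀ − E₀ = 469.6023 − 284.107562 = 185.494738
e^(−λT) = (B₀·e^(rT)/D − 0.3)/(1 − 0.3) = (185.4947·1.110191/223.8387 − 0.3)/0.7 = 0.88573297
λ = −ln(0.88573297)/2.6133 = 0.046432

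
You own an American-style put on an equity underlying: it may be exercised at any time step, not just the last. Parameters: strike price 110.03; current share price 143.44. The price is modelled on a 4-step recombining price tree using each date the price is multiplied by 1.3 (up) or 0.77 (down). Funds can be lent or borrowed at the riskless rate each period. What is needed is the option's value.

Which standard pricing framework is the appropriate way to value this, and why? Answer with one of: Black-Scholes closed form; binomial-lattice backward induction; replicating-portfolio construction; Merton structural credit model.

framework: binomial-lattice backward induction

Key observation: the exercise right at every one of the 4 steps is what matters: each node needs max(110.03 − S, continuation), which only the stepwise tree valuation starting from spot 143.44 delivers.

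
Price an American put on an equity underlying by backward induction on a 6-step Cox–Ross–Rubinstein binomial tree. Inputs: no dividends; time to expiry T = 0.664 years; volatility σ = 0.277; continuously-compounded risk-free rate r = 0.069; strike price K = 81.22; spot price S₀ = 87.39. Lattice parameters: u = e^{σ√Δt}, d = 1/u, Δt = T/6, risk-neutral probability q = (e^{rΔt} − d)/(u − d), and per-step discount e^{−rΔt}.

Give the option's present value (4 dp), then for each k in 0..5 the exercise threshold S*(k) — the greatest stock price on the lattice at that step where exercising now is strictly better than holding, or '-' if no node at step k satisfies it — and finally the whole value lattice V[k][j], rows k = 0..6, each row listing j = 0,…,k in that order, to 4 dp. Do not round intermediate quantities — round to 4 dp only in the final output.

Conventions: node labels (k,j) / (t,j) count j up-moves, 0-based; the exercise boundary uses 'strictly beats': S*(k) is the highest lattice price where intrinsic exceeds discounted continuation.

Δt=0.11067  u=1.09653  d=0.91197  q=0.51851  discount=0.99239
step 6 (expiry): payoffs max(K−S,0) = 30.9459 20.7718 8.5387 0.0000 0.0000 0.0000 0.0000
step 5: (k=5,j=0): S=55.1269, K−S=26.0931, hold=25.4752 ⇒ V=26.0931 exercise | (k=5,j=1): S=66.2831, K−S=14.9369, hold=14.3190 ⇒ V=14.9369 exercise | (k=5,j=2): S=79.6970, K−S=1.5230, hold=4.0800 ⇒ V=4.0800 continue | (k=5,j=3): S=95.8255, K−S=0.0000, hold=0.0000 ⇒ V=0.0000 continue | (k=5,j=4): S=115.2180, K−S=0.0000, hold=0.0000 ⇒ V=0.0000 continue | (k=5,j=5): S=138.5350, K−S=0.0000, hold=0.0000 ⇒ V=0.0000 continue  boundary S*=66.2831
step 4: (k=4,j=0): S=60.4482, K−S=20.7718, hold=20.1540 ⇒ V=20.7718 exercise | (k=4,j=1): S=72.6813, K−S=8.5387, hold=9.2367 ⇒ V=9.2367 continue | (k=4,j=2): S=87.3900, K−S=0.0000, hold=1.9495 ⇒ V=1.9495 continue | (k=4,j=3): S=105.0754, K−S=0.0000, hold=0.0000 ⇒ V=0.0000 continue | (k=4,j=4): S=126.3398, K−S=0.0000, hold=0.0000 ⇒ V=0.0000 continue  boundary S*=60.4482
step 3: (k=3,j=0): S=66.2831, K−S=14.9369, hold=14.6782 ⇒ V=14.9369 exercise | (k=3,j=1): S=79.6970, K−S=1.5230, hold=5.4167 ⇒ V=5.4167 continue | (k=3,j=2): S=95.8255, K−S=0.0000, hold=0.9315 ⇒ V=0.9315 continue | (k=3,j=3): S=115.2180, K−S=0.0000, hold=0.0000 ⇒ V=0.0000 continue  boundary S*=66.2831
step 2: (k=2,j=0): S=72.6813, K−S=8.5387, hold=9.9245 ⇒ V=9.9245 continue | (k=2,j=1): S=87.3900, K−S=0.0000, hold=3.0676 ⇒ V=3.0676 continue | (k=2,j=2): S=105.0754, K−S=0.0000, hold=0.4451 ⇒ V=0.4451 continue  boundary S*=-
step 1: (k=1,j=0): S=79.6970, K−S=1.5230, hold=6.3206 ⇒ V=6.3206 continue | (k=1,j=1): S=95.8255, K−S=0.0000, hold=1.6948 ⇒ V=1.6948 continue  boundary S*=-
step 0: (k=0,j=0): S=87.3900, K−S=0.0000, hold=3.8922 ⇒ V=3.8922 continue  boundary S*=-

price = 3.8922
boundary = - - - 66.2831 60.4482 66.2831
tree:
3.8922
6.3206 1.6948
9.9245 3.0676 0.4451
14.9369 5.4167 0.9315 0.0000
20.7718 9.2367 1.9495 0.0000 0.0000
26.0931 14.9369 4.0800 0.0000 0.0000 0.0000
30.9459 20.7718 8.5387 0.0000 0.0000 0.0000 0.0000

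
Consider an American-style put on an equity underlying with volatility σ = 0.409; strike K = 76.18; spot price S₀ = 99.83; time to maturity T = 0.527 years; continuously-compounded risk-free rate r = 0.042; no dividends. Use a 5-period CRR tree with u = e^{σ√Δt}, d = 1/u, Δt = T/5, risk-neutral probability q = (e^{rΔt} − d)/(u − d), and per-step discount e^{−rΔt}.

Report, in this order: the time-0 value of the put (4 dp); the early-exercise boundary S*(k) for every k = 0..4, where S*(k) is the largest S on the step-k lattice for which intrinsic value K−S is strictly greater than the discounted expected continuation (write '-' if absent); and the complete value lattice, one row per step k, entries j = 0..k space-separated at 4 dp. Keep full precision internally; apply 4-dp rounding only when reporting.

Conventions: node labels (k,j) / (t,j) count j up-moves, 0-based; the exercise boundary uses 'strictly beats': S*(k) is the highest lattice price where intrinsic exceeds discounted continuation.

price = 2.4544
boundary = - - - - 58.6939
tree:
2.4544
4.1743 0.6398
6.9531 1.2443 0.0000
11.2567 2.4197 0.0000 0.0000
17.4861 4.7058 0.0000 0.0000 0.0000
24.7844 9.1514 0.0000 0.0000 0.0000 0.0000

params: Δt=0.10540 u=1.14200 d=0.87565 q=0.48351 e^(-rΔt)=0.99558
t_5 payoffs: 24.7844 9.1514 0.0000 0.0000 0.0000 0.0000
t_4: node(4,0) S=58.6939 payoff=17.4861 vs cont=17.1496 → 17.4861 [stop]  node(4,1) S=76.5468 payoff=0.0000 vs cont=4.7058 → 4.7058 [wait]  node(4,2) S=99.8300 payoff=0.0000 vs cont=0.0000 → 0.0000 [wait]  node(4,3) S=130.1953 payoff=0.0000 vs cont=0.0000 → 0.0000 [wait]  node(4,4) S=169.7967 payoff=0.0000 vs cont=0.0000 → 0.0000 [wait]  ⇒ S*(4)=58.6939
t_3: node(3,0) S=67.0286 payoff=9.1514 vs cont=11.2567 → 11.2567 [wait]  node(3,1) S=87.4166 payoff=0.0000 vs cont=2.4197 → 2.4197 [wait]  node(3,2) S=114.0061 payoff=0.0000 vs cont=0.0000 → 0.0000 [wait]  node(3,3) S=148.6833 payoff=0.0000 vs cont=0.0000 → 0.0000 [wait]  ⇒ S*(3)=-
t_2: node(2,0) S=76.5468 payoff=0.0000 vs cont=6.9531 → 6.9531 [wait]  node(2,1) S=99.8300 payoff=0.0000 vs cont=1.2443 → 1.2443 [wait]  node(2,2) S=130.1953 payoff=0.0000 vs cont=0.0000 → 0.0000 [wait]  ⇒ S*(2)=-
t_1: node(1,0) S=87.4166 payoff=0.0000 vs cont=4.1743 → 4.1743 [wait]  node(1,1) S=114.0061 payoff=0.0000 vs cont=0.6398 → 0.6398 [wait]  ⇒ S*(1)=-
t_0: node(0,0) S=99.8300 payoff=0.0000 vs cont=2.4544 → 2.4544 [wait]  ⇒ S*(0)=-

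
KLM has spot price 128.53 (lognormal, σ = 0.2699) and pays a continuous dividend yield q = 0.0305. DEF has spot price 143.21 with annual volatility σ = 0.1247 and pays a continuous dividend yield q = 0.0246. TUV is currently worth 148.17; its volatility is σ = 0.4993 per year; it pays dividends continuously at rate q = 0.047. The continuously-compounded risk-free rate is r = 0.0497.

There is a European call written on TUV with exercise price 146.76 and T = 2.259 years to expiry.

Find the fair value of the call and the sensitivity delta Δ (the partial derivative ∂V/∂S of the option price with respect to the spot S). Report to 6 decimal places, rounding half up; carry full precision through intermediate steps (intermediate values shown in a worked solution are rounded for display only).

σ√T = 0.4993·√2.259 = 0.750446
d₁ = (ln(S/K) + (r−q+σ²/2)T) / (σ√T) = (ln(148.17/146.76) + (0.0497−0.047+0.4993²/2)·2.259) / 0.750446 = (0.009562 + 0.287684) / 0.750446 = 0.396092
d₂ = d₁ − σ√T = 0.396092 − 0.750446 = -0.354354
e^{−rT} = 0.893801
e^{−qT} = 0.899269
N(d₁) = 0.653981,  N(d₂) = 0.361537
Call price V = S·e^{−qT}·N(d₁) − K·e^{−rT}·N(d₂) = 87.139559 − 47.424288 = 39.715271
Δ = e^{−qT}·N(d₁) = 0.588105

price = 39.715271
Δ = 0.588105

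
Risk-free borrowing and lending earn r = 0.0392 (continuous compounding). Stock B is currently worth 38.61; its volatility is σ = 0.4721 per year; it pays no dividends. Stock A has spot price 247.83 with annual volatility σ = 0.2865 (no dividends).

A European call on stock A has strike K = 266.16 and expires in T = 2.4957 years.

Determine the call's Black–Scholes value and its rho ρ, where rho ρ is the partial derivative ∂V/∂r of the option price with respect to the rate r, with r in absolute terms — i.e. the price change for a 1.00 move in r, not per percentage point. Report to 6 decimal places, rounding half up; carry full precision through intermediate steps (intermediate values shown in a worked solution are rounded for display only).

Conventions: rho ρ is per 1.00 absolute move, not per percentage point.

σ√T = 0.2865·√2.4957 = 0.452607
d₁ = (ln(S/K) + (r+σ²/2)T) / (σ√T) = (ln(247.83/266.16) + (0.0392+0.2865²/2)·2.4957) / 0.452607 = (-0.071355 + 0.200258) / 0.452607 = 0.284802
d₂ = d₁ − σ√T = 0.284802 − 0.452607 = -0.167805
e^{−rT} = 0.906802
N(d₁) = 0.612102,  N(d₂) = 0.433368
Call price V = S·N(d₁) − K·e^{−rT}·N(d₂) = 151.697243 − 104.595365 = 47.101878
ρ = K·T·e^{−rT}·N(d₂) = 261.038652

price = 47.101878
ρ = 261.038652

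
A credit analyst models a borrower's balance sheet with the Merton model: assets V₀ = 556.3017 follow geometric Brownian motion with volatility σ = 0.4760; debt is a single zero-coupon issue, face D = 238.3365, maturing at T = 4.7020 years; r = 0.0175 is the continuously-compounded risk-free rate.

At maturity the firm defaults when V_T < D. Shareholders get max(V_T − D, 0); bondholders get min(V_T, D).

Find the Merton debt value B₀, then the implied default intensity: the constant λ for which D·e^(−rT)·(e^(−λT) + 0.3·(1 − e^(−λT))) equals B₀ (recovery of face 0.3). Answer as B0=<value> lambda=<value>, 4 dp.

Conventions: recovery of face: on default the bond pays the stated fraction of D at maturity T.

B0=186.1682 lambda=0.0520

Apply the equity-as-call identities (strike 238.3365, horizon 4.7020 years):
d₁ = [ln(V₀/D) + (r + σ²/2)T] / (σ√T)
   = [ln(556.3017/238.3365) + (0.0175 + 0.5·0.4760²)·4.7020] / (0.4760·√4.7020)
   = [0.847627 + 0.614965] / 1.032163 = 1.417017
d₂ = d₁ − σ√T = 1.417017 − 1.032163 = 0.384854
N(d₁) = 0.921761,  N(d₂) = 0.649827,  e^(−rT) = 0.921009
E₀ = V₀·N(d₁) − D·e^(−rT)·N(d₂)
   = 556.3017·0.921761 − 238.3365·0.921009·0.649827 = 370.133542
B₀ = V₀ − E₀ = 556.3017 − 370.133542 = 186.168158
e^(−λT) = (B₀·e^(rT)/D − 0.3)/(1 − 0.3) = (186.1682·1.085765/238.3365 − 0.3)/0.7 = 0.78301060
λ = −ln(0.78301060)/4.7020 = 0.052022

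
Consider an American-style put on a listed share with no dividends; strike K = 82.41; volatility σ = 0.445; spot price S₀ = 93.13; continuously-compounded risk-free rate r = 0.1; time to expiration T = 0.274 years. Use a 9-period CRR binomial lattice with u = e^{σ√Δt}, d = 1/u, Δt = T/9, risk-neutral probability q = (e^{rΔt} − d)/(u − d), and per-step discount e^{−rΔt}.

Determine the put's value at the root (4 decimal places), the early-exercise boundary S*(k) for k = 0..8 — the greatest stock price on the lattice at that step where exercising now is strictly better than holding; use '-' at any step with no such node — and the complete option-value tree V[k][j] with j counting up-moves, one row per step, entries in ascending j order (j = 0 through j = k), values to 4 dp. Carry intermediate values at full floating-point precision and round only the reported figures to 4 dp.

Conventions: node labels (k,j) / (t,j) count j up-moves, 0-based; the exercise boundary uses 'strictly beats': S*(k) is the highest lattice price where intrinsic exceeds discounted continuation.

price = 3.3029
boundary = - - - - - 63.1663 58.4473 63.1663 68.2663
tree:
3.3029
4.9954 1.6320
7.3602 2.6631 0.6117
10.5195 4.2484 1.0954 0.1321
14.5150 6.5915 1.9331 0.2651 0.0000
19.2437 9.8788 3.3472 0.5321 0.0000 0.0000
23.9627 14.1726 5.6489 1.0678 0.0000 0.0000 0.0000
28.3291 19.2437 9.1922 2.1431 0.0000 0.0000 0.0000 0.0000
32.3694 23.9627 14.1437 4.3010 0.0000 0.0000 0.0000 0.0000 0.0000
36.1078 28.3291 19.2437 8.6320 0.0000 0.0000 0.0000 0.0000 0.0000 0.0000

params: Δt=0.03044 u=1.08074 d=0.92529 q=0.50021 e^(-rΔt)=0.99696
t_9 payoffs: 36.1078 28.3291 19.2437 8.6320 0.0000 0.0000 0.0000 0.0000 0.0000 0.0000
t_8: node(8,0) S=50.0406 payoff=32.3694 vs cont=32.1188 → 32.3694 [stop]  node(8,1) S=58.4473 payoff=23.9627 vs cont=23.7122 → 23.9627 [stop]  node(8,2) S=68.2663 payoff=14.1437 vs cont=13.8932 → 14.1437 [stop]  node(8,3) S=79.7348 payoff=2.6752 vs cont=4.3010 → 4.3010 [wait]  node(8,4) S=93.1300 payoff=0.0000 vs cont=0.0000 → 0.0000 [wait]  node(8,5) S=108.7755 payoff=0.0000 vs cont=0.0000 → 0.0000 [wait]  node(8,6) S=127.0495 payoff=0.0000 vs cont=0.0000 → 0.0000 [wait]  node(8,7) S=148.3934 payoff=0.0000 vs cont=0.0000 → 0.0000 [wait]  node(8,8) S=173.3230 payoff=0.0000 vs cont=0.0000 → 0.0000 [wait]  ⇒ S*(8)=68.2663
t_7: node(7,0) S=54.0809 payoff=28.3291 vs cont=28.0786 → 28.3291 [stop]  node(7,1) S=63.1663 payoff=19.2437 vs cont=18.9932 → 19.2437 [stop]  node(7,2) S=73.7780 payoff=8.6320 vs cont=9.1922 → 9.1922 [wait]  node(7,3) S=86.1725 payoff=0.0000 vs cont=2.1431 → 2.1431 [wait]  node(7,4) S=100.6492 payoff=0.0000 vs cont=0.0000 → 0.0000 [wait]  node(7,5) S=117.5580 payoff=0.0000 vs cont=0.0000 → 0.0000 [wait]  node(7,6) S=137.3074 payoff=0.0000 vs cont=0.0000 → 0.0000 [wait]  node(7,7) S=160.3746 payoff=0.0000 vs cont=0.0000 → 0.0000 [wait]  ⇒ S*(7)=63.1663
t_6: node(6,0) S=58.4473 payoff=23.9627 vs cont=23.7122 → 23.9627 [stop]  node(6,1) S=68.2663 payoff=14.1437 vs cont=14.1726 → 14.1726 [wait]  node(6,2) S=79.7348 payoff=2.6752 vs cont=5.6489 → 5.6489 [wait]  node(6,3) S=93.1300 payoff=0.0000 vs cont=1.0678 → 1.0678 [wait]  node(6,4) S=108.7755 payoff=0.0000 vs cont=0.0000 → 0.0000 [wait]  node(6,5) S=127.0495 payoff=0.0000 vs cont=0.0000 → 0.0000 [wait]  node(6,6) S=148.3934 payoff=0.0000 vs cont=0.0000 → 0.0000 [wait]  ⇒ S*(6)=58.4473
t_5: node(5,0) S=63.1663 payoff=19.2437 vs cont=19.0076 → 19.2437 [stop]  node(5,1) S=73.7780 payoff=8.6320 vs cont=9.8788 → 9.8788 [wait]  node(5,2) S=86.1725 payoff=0.0000 vs cont=3.3472 → 3.3472 [wait]  node(5,3) S=100.6492 payoff=0.0000 vs cont=0.5321 → 0.5321 [wait]  node(5,4) S=117.5580 payoff=0.0000 vs cont=0.0000 → 0.0000 [wait]  node(5,5) S=137.3074 payoff=0.0000 vs cont=0.0000 → 0.0000 [wait]  ⇒ S*(5)=63.1663
t_4: node(4,0) S=68.2663 payoff=14.1437 vs cont=14.5150 → 14.5150 [wait]  node(4,1) S=79.7348 payoff=2.6752 vs cont=6.5915 → 6.5915 [wait]  node(4,2) S=93.1300 payoff=0.0000 vs cont=1.9331 → 1.9331 [wait]  node(4,3) S=108.7755 payoff=0.0000 vs cont=0.2651 → 0.2651 [wait]  node(4,4) S=127.0495 payoff=0.0000 vs cont=0.0000 → 0.0000 [wait]  ⇒ S*(4)=-
t_3: node(3,0) S=73.7780 payoff=8.6320 vs cont=10.5195 → 10.5195 [wait]  node(3,1) S=86.1725 payoff=0.0000 vs cont=4.2484 → 4.2484 [wait]  node(3,2) S=100.6492 payoff=0.0000 vs cont=1.0954 → 1.0954 [wait]  node(3,3) S=117.5580 payoff=0.0000 vs cont=0.1321 → 0.1321 [wait]  ⇒ S*(3)=-
t_2: node(2,0) S=79.7348 payoff=2.6752 vs cont=7.3602 → 7.3602 [wait]  node(2,1) S=93.1300 payoff=0.0000 vs cont=2.6631 → 2.6631 [wait]  node(2,2) S=108.7755 payoff=0.0000 vs cont=0.6117 → 0.6117 [wait]  ⇒ S*(2)=-
t_1: node(1,0) S=86.1725 payoff=0.0000 vs cont=4.9954 → 4.9954 [wait]  node(1,1) S=100.6492 payoff=0.0000 vs cont=1.6320 → 1.6320 [wait]  ⇒ S*(1)=-
t_0: node(0,0) S=93.1300 payoff=0.0000 vs cont=3.3029 → 3.3029 [wait]  ⇒ S*(0)=-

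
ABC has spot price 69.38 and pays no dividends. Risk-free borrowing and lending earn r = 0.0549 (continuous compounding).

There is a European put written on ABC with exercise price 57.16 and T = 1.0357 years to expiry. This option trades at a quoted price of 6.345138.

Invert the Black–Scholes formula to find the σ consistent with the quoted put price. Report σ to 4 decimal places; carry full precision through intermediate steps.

sigma = 0.5100

At σ = 0.5100 the Black–Scholes value reproduces the quote:
σ√T = 0.51·√1.0357 = 0.519024
d₁ = (ln(S/K) + (r+σ²/2)T) / (σ√T) = (ln(69.38/57.16) + (0.0549+0.51²/2)·1.0357) / 0.519024 = (0.193744 + 0.191553) / 0.519024 = 0.742350
d₂ = d₁ − σ√T = 0.742350 − 0.519024 = 0.223326
e^{−rT} = 0.944726
N(−d₁) = 0.228938,  N(−d₂) = 0.411641
V = K·e^{−rT}·N(−d₂) − S·N(−d₁) = 22.228841 − 15.883703 = 6.345138 (the observed quote) — the price is monotone increasing in volatility, hence this σ is the only solution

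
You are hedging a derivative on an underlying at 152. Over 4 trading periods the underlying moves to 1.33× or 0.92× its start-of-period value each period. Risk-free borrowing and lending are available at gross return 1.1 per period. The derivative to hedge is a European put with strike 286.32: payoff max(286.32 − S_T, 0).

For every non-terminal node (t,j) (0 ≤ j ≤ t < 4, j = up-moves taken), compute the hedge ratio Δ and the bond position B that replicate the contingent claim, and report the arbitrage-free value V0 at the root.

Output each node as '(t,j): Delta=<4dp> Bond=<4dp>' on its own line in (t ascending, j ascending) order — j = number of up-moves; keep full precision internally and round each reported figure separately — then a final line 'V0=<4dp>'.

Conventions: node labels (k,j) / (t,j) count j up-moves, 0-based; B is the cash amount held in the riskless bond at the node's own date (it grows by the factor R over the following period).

(0,0): Delta=-0.6836 Bond=157.7982
(1,0): Delta=-0.8814 Bond=201.2504
(1,1): Delta=-0.5087 Bond=138.2188
(2,0): Delta=-1.0000 Bond=236.6281
(2,1): Delta=-0.7767 Bond=201.8858
(2,2): Delta=-0.2718 Bond=88.3497
(3,0): Delta=-1.0000 Bond=260.2909
(3,1): Delta=-1.0000 Bond=260.2909
(3,2): Delta=-0.5792 Bond=173.2423
(3,3): Delta=0.0000 Bond=0.0000
V0=53.8975

Since d<R<u, set p* = (R−d)/(u−d) = 0.4390; price each node as the discounted p*-expectation of its children.
Expiry values: V(4,0)=177.4283, V(4,1)=128.9004, V(4,2)=58.7461, V(4,3)=0.0000, V(4,4)=0.0000
  t=3,j=0: stock 118.3606 → up 157.4196 (V=128.9004), down 108.8917 (V=177.4283). Price 141.9303; hedge Δ=-1.0000, bond B=260.2909.
  t=3,j=1: stock 171.1082 → up 227.5739 (V=58.7461), down 157.4196 (V=128.9004). Price 89.1827; hedge Δ=-1.0000, bond B=260.2909.
  t=3,j=2: stock 247.3630 → up 328.9928 (V=0.0000), down 227.5739 (V=58.7461). Price 29.9592; hedge Δ=-0.5792, bond B=173.2423.
  t=3,j=3: stock 357.6008 → up 475.6091 (V=0.0000), down 328.9928 (V=0.0000). Price 0.0000; hedge Δ=0.0000, bond B=0.0000.
  t=2,j=0: stock 128.6528 → up 171.1082 (V=89.1827), down 118.3606 (V=141.9303). Price 107.9753; hedge Δ=-1.0000, bond B=236.6281.
  t=2,j=1: stock 185.9872 → up 247.3630 (V=29.9592), down 171.1082 (V=89.1827). Price 57.4383; hedge Δ=-0.7767, bond B=201.8858.
  t=2,j=2: stock 268.8728 → up 357.6008 (V=0.0000), down 247.3630 (V=29.9592). Price 15.2785; hedge Δ=-0.2718, bond B=88.3497.
  t=1,j=0: stock 139.8400 → up 185.9872 (V=57.4383), down 128.6528 (V=107.9753). Price 77.9894; hedge Δ=-0.8814, bond B=201.2504.
  t=1,j=1: stock 202.1600 → up 268.8728 (V=15.2785), down 185.9872 (V=57.4383). Price 35.3901; hedge Δ=-0.5087, bond B=138.2188.
  t=0,j=0: stock 152.0000 → up 202.1600 (V=35.3901), down 139.8400 (V=77.9894). Price 53.8975; hedge Δ=-0.6836, bond B=157.7982.
As a check, the time-0 holding Δ(0,0)·S0 + B(0,0) comes to 53.8975 — exactly V0.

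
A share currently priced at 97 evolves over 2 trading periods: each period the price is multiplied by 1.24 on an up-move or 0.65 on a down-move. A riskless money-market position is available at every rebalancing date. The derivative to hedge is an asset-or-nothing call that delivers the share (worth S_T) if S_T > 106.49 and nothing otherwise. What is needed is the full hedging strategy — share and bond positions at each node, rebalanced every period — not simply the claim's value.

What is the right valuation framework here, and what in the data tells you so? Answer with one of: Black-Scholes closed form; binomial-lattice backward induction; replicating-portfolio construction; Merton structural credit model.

framework: replicating-portfolio construction

Key observation: the task asks for the hedge itself — share and bond holdings at every node of the 2-period tree on spot 97 with factors 1.24/0.65 — which is exactly what the replicating-portfolio construction produces.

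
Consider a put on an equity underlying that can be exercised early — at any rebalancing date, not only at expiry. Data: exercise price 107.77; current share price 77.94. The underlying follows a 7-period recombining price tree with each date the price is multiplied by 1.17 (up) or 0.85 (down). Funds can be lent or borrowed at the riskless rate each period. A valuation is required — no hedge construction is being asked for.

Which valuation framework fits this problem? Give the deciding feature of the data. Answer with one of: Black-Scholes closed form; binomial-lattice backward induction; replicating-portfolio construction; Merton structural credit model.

framework: binomial-lattice backward induction

Key observation: the put (strike 107.77 on spot 77.94) is American-style on a 7-step discrete price model, so the early-exercise decision at every node requires stepwise backward valuation — a closed form cannot price the exercise right.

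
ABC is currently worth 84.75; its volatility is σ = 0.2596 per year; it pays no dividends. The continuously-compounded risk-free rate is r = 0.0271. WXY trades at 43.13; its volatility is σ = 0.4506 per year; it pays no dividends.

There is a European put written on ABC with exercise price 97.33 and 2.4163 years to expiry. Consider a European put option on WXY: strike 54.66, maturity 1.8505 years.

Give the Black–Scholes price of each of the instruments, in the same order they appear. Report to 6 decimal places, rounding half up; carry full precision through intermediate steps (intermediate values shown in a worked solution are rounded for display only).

[ABC put K=97.33]
σ√T = 0.2596·√2.4163 = 0.403534
d₁ = (ln(S/K) + (r+σ²/2)T) / (σ√T) = (ln(84.75/97.33) + (0.0271+0.2596²/2)·2.4163) / 0.403534 = (-0.138402 + 0.146902) / 0.403534 = 0.021064
d₂ = d₁ − σ√T = 0.021064 − 0.403534 = -0.382470
e^{−rT} = 0.936616
N(−d₁) = 0.491597,  N(−d₂) = 0.648944
price = K·e^{−rT}·N(−d₂) − S·N(−d₁) = 59.158250 − 41.662871 = 17.495380
[WXY put K=54.66]
σ√T = 0.4506·√1.8505 = 0.612965
d₁ = (ln(S/K) + (r+σ²/2)T) / (σ√T) = (ln(43.13/54.66) + (0.0271+0.4506²/2)·1.8505) / 0.612965 = (-0.236913 + 0.238012) / 0.612965 = 0.001792
d₂ = d₁ − σ√T = 0.001792 − 0.612965 = -0.611173
e^{−rT} = 0.951088
N(−d₁) = 0.499285,  N(−d₂) = 0.729458
price = K·e^{−rT}·N(−d₂) − S·N(−d₁) = 37.921930 − 21.534171 = 16.387759

price(ABC put K=97.33) = 17.495380
price(WXY put K=54.66) = 16.387759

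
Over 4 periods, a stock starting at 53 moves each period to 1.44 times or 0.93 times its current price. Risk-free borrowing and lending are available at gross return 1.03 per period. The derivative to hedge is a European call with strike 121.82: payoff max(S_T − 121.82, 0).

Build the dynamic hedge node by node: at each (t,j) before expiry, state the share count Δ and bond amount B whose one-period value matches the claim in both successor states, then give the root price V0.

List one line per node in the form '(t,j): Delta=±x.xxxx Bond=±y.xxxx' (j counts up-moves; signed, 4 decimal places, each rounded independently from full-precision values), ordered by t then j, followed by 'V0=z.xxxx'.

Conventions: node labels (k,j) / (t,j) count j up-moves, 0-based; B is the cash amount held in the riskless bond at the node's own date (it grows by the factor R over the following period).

Since d<R<u, set p* = (R−d)/(u−d) = 0.1961; price each node as the discounted p*-expectation of its children.
Terminal payoffs: V(4,0)=0.0000, V(4,1)=0.0000, V(4,2)=0.0000, V(4,3)=25.3592, V(4,4)=106.0703
(3,0): S=42.6309. Δ = (V_up−V_dn)/(S_up−S_dn) = (0.0000−0.0000)/(61.3885−39.6468) = 0.0000. V = [p*·0.0000 + (1−p*)·0.0000]/1.03 = 0.0000. B = V − Δ·S = 0.0000.
(3,1): S=66.0092. Δ = (V_up−V_dn)/(S_up−S_dn) = (0.0000−0.0000)/(95.0532−61.3885) = 0.0000. V = [p*·0.0000 + (1−p*)·0.0000]/1.03 = 0.0000. B = V − Δ·S = 0.0000.
(3,2): S=102.2077. Δ = (V_up−V_dn)/(S_up−S_dn) = (25.3592−0.0000)/(147.1792−95.0532) = 0.4865. V = [p*·25.3592 + (1−p*)·0.0000]/1.03 = 4.8276. B = V − Δ·S = -44.8963.
(3,3): S=158.2572. Δ = (V_up−V_dn)/(S_up−S_dn) = (106.0703−25.3592)/(227.8903−147.1792) = 1.0000. V = [p*·106.0703 + (1−p*)·25.3592]/1.03 = 39.9853. B = V − Δ·S = -118.2718.
(2,0): S=45.8397. Δ = (V_up−V_dn)/(S_up−S_dn) = (0.0000−0.0000)/(66.0092−42.6309) = 0.0000. V = [p*·0.0000 + (1−p*)·0.0000]/1.03 = 0.0000. B = V − Δ·S = 0.0000.
(2,1): S=70.9776. Δ = (V_up−V_dn)/(S_up−S_dn) = (4.8276−0.0000)/(102.2077−66.0092) = 0.1334. V = [p*·4.8276 + (1−p*)·0.0000]/1.03 = 0.9190. B = V − Δ·S = -8.5468.
(2,2): S=109.9008. Δ = (V_up−V_dn)/(S_up−S_dn) = (39.9853−4.8276)/(158.2572−102.2077) = 0.6273. V = [p*·39.9853 + (1−p*)·4.8276]/1.03 = 11.3798. B = V − Δ·S = -57.5569.
(1,0): S=49.2900. Δ = (V_up−V_dn)/(S_up−S_dn) = (0.9190−0.0000)/(70.9776−45.8397) = 0.0366. V = [p*·0.9190 + (1−p*)·0.0000]/1.03 = 0.1749. B = V − Δ·S = -1.6270.
(1,1): S=76.3200. Δ = (V_up−V_dn)/(S_up−S_dn) = (11.3798−0.9190)/(109.9008−70.9776) = 0.2688. V = [p*·11.3798 + (1−p*)·0.9190]/1.03 = 2.8836. B = V − Δ·S = -17.6278.
(0,0): S=53.0000. Δ = (V_up−V_dn)/(S_up−S_dn) = (2.8836−0.1749)/(76.3200−49.2900) = 0.1002. V = [p*·2.8836 + (1−p*)·0.1749]/1.03 = 0.6855. B = V − Δ·S = -4.6257.
Sanity check at the root: Δ(0,0)·S0 + B(0,0) reproduces V0 = 0.6855.

(0,0): Delta=0.1002 Bond=-4.6257
(1,0): Delta=0.0366 Bond=-1.6270
(1,1): Delta=0.2688 Bond=-17.6278
(2,0): Delta=0.0000 Bond=0.0000
(2,1): Delta=0.1334 Bond=-8.5468
(2,2): Delta=0.6273 Bond=-57.5569
(3,0): Delta=0.0000 Bond=0.0000
(3,1): Delta=0.0000 Bond=0.0000
(3,2): Delta=0.4865 Bond=-44.8963
(3,3): Delta=1.0000 Bond=-118.2718
V0=0.6855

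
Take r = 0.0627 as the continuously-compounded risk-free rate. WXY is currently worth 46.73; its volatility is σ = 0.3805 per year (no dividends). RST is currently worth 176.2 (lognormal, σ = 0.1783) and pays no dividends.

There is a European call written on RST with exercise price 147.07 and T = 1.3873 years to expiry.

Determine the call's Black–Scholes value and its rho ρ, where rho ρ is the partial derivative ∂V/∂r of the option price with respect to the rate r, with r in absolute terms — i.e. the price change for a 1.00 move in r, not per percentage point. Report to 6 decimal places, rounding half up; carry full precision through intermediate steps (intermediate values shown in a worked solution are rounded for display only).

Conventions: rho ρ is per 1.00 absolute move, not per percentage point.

price = 42.930977
ρ = 164.389837

σ√T = 0.1783·√1.3873 = 0.210008
d₁ = (ln(S/K) + (r+σ²/2)T) / (σ√T) = (ln(176.2/147.07) + (0.0627+0.1783²/2)·1.3873) / 0.210008 = (0.180711 + 0.109035) / 0.210008 = 1.379691
d₂ = d₁ − σ√T = 1.379691 − 0.210008 = 1.169682
e^{−rT} = 0.916692
N(d₁) = 0.916159,  N(d₂) = 0.878936
Call price V = S·N(d₁) − K·e^{−rT}·N(d₂) = 161.427220 − 118.496243 = 42.930977
ρ = K·T·e^{−rT}·N(d₂) = 164.389837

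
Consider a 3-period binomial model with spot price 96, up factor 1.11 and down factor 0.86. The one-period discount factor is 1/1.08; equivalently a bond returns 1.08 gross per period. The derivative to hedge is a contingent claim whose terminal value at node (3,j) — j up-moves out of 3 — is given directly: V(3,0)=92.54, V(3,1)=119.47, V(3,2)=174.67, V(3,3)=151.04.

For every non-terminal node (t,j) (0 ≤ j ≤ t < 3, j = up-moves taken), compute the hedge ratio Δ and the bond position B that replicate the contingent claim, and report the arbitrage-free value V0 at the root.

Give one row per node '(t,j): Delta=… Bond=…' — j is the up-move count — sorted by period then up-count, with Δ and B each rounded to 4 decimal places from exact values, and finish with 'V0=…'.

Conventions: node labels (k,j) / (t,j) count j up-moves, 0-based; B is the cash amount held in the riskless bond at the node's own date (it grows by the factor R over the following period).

(0,0): Delta=-0.2234 Bond=145.5408
(1,0): Delta=2.3241 Bond=-53.1376
(1,1): Delta=-0.4925 Bond=185.8643
(2,0): Delta=1.5171 Bond=-0.0919
(2,1): Delta=2.4094 Bond=-65.2019
(2,2): Delta=-0.7991 Bond=236.9974
V0=124.0969

Under the risk-neutral measure, an up-move has probability p* = (R−d)/(u−d) = 0.8800 and values discount at R = 1.08.
Expiry values: V(3,0)=92.5400, V(3,1)=119.4700, V(3,2)=174.6700, V(3,3)=151.0400
Node (2,0) S=71.0016: V=(p*·119.4700+(1−p*)·92.5400)/1.08=107.6281; Δ=(119.4700−92.5400)/(78.8118−61.0614)=1.5171; B=V−Δ·S=-0.0919
Node (2,1) S=91.6416: V=(p*·174.6700+(1−p*)·119.4700)/1.08=155.5981; Δ=(174.6700−119.4700)/(101.7222−78.8118)=2.4094; B=V−Δ·S=-65.2019
Node (2,2) S=118.2816: V=(p*·151.0400+(1−p*)·174.6700)/1.08=142.4774; Δ=(151.0400−174.6700)/(131.2926−101.7222)=-0.7991; B=V−Δ·S=236.9974
Node (1,0) S=82.5600: V=(p*·155.5981+(1−p*)·107.6281)/1.08=138.7424; Δ=(155.5981−107.6281)/(91.6416−71.0016)=2.3241; B=V−Δ·S=-53.1376
Node (1,1) S=106.5600: V=(p*·142.4774+(1−p*)·155.5981)/1.08=133.3814; Δ=(142.4774−155.5981)/(118.2816−91.6416)=-0.4925; B=V−Δ·S=185.8643
Node (0,0) S=96.0000: V=(p*·133.3814+(1−p*)·138.7424)/1.08=124.0969; Δ=(133.3814−138.7424)/(106.5600−82.5600)=-0.2234; B=V−Δ·S=145.5408
Verification: the root portfolio costs Δ(0,0)·S0 + B(0,0) = 124.0969, matching V0.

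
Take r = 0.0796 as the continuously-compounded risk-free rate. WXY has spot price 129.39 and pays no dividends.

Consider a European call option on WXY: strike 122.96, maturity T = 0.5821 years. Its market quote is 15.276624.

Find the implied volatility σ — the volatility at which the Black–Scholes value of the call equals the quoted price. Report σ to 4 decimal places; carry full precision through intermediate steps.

At σ = 0.2098 the Black–Scholes value reproduces the quote:
σ√T = 0.2098·√0.5821 = 0.160068
d₁ = (ln(S/K) + (r+σ²/2)T) / (σ√T) = (ln(129.39/122.96) + (0.0796+0.2098²/2)·0.5821) / 0.160068 = (0.050972 + 0.059146) / 0.160068 = 0.687946
d₂ = d₁ − σ√T = 0.687946 − 0.160068 = 0.527878
e^{−rT} = 0.954722
N(d₁) = 0.754257,  N(d₂) = 0.701208
V = S·N(d₁) − K·e^{−rT}·N(d₂) = 97.593249 − 82.316625 = 15.276624 (the quoted price), and the Black–Scholes price is strictly increasing in σ, so σ is unique

sigma = 0.2098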